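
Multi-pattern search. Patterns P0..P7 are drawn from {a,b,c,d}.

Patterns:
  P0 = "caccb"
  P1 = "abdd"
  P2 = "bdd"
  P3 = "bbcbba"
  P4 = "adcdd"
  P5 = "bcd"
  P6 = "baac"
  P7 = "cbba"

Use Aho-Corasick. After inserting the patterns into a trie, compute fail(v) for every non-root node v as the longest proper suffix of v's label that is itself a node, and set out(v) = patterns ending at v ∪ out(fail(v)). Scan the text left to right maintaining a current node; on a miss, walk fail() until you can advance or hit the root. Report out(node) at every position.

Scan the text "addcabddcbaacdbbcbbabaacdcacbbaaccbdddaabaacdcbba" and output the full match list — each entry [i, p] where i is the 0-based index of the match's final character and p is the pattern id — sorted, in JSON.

Build:
Trie (insert patterns):
  n0 'ε': a→6 b→10 c→1
  n1 'c': a→2 b→27
  n2 'ca': c→3
  n3 'cac': c→4
  n4 'cacc': b→5
  n5 'caccb': ·  [P0 ends]
  n6 'a': b→7 d→18
  n7 'ab': d→8
  n8 'abd': d→9
  n9 'abdd': ·  [P1 ends]
  n10 'b': a→24 b→13 c→22 d→11
  n11 'bd': d→12
  n12 'bdd': ·  [P2 ends]
  n13 'bb': c→14
  n14 'bbc': b→15
  n15 'bbcb': b→16
  n16 'bbcbb': a→17
  n17 'bbcbba': ·  [P3 ends]
  n18 'ad': c→19
  n19 'adc': d→20
  n20 'adcd': d→21
  n21 'adcdd': ·  [P4 ends]
  n22 'bc': d→23
  n23 'bcd': ·  [P5 ends]
  n24 'ba': a→25
  n25 'baa': c→26
  n26 'baac': ·  [P6 ends]
  n27 'cb': b→28
  n28 'cbb': a→29
  n29 'cbba': ·  [P7 ends]

Failure links (BFS by depth):
  n1('c'): parent n0 fail=0; on 'c' 0 → fail=0;  out ∅∪∅=∅
  n6('a'): parent n0 fail=0; on 'a' 0 → fail=0;  out ∅∪∅=∅
  n10('b'): parent n0 fail=0; on 'b' 0 → fail=0;  out ∅∪∅=∅
  n2('ca'): parent n1 fail=0; on 'a' 0 → fail=6;  out ∅∪∅=∅
  n7('ab'): parent n6 fail=0; on 'b' 0 → fail=10;  out ∅∪∅=∅
  n11('bd'): parent n10 fail=0; on 'd' 0 → fail=0;  out ∅∪∅=∅
  n13('bb'): parent n10 fail=0; on 'b' 0 → fail=10;  out ∅∪∅=∅
  n18('ad'): parent n6 fail=0; on 'd' 0 → fail=0;  out ∅∪∅=∅
  n22('bc'): parent n10 fail=0; on 'c' 0 → fail=1;  out ∅∪∅=∅
  n24('ba'): parent n10 fail=0; on 'a' 0 → fail=6;  out ∅∪∅=∅
  n27('cb'): parent n1 fail=0; on 'b' 0 → fail=10;  out ∅∪∅=∅
  n3('cac'): parent n2 fail=6; on 'c' 6→0 → fail=1;  out ∅∪∅=∅
  n8('abd'): parent n7 fail=10; on 'd' 10 → fail=11;  out ∅∪∅=∅
  n12('bdd'): parent n11 fail=0; on 'd' 0 → fail=0;  out {2}∪∅={2}
  n14('bbc'): parent n13 fail=10; on 'c' 10 → fail=22;  out ∅∪∅=∅
  n19('adc'): parent n18 fail=0; on 'c' 0 → fail=1;  out ∅∪∅=∅
  n23('bcd'): parent n22 fail=1; on 'd' 1→0 → fail=0;  out {5}∪∅={5}
  n25('baa'): parent n24 fail=6; on 'a' 6→0 → fail=6;  out ∅∪∅=∅
  n28('cbb'): parent n27 fail=10; on 'b' 10 → fail=13;  out ∅∪∅=∅
  n4('cacc'): parent n3 fail=1; on 'c' 1→0 → fail=1;  out ∅∪∅=∅
  n9('abdd'): parent n8 fail=11; on 'd' 11 → fail=12;  out {1}∪{2}={1,2}
  n15('bbcb'): parent n14 fail=22; on 'b' 22→1 → fail=27;  out ∅∪∅=∅
  n20('adcd'): parent n19 fail=1; on 'd' 1→0 → fail=0;  out ∅∪∅=∅
  n26('baac'): parent n25 fail=6; on 'c' 6→0 → fail=1;  out {6}∪∅={6}
  n29('cbba'): parent n28 fail=13; on 'a' 13→10 → fail=24;  out {7}∪∅={7}
  n5('caccb'): parent n4 fail=1; on 'b' 1 → fail=27;  out {0}∪∅={0}
  n16('bbcbb'): parent n15 fail=27; on 'b' 27 → fail=28;  out ∅∪∅=∅
  n21('adcdd'): parent n20 fail=0; on 'd' 0 → fail=0;  out {4}∪∅={4}
  n17('bbcbba'): parent n16 fail=28; on 'a' 28 → fail=29;  out {3}∪{7}={3,7}

Text stream:
pos 0 'a': at 6
pos 1 'd': at 18
pos 2 'd': at 0 (fail-walked)
pos 3 'c': at 1
pos 4 'a': at 2
pos 5 'b': at 7 (fail-walked)
pos 6 'd': at 8
pos 7 'd': at 9  ** P1@[4:7],P2@[5:7]
pos 8 'c': at 1 (fail-walked)
pos 9 'b': at 27
pos 10 'a': at 24 (fail-walked)
pos 11 'a': at 25
pos 12 'c': at 26  ** P6@[9:12]
pos 13 'd': at 0 (fail-walked)
pos 14 'b': at 10
pos 15 'b': at 13
pos 16 'c': at 14
pos 17 'b': at 15
pos 18 'b': at 16
pos 19 'a': at 17  ** P3@[14:19],P7@[16:19]
pos 20 'b': at 7 (fail-walked)
pos 21 'a': at 24 (fail-walked)
pos 22 'a': at 25
pos 23 'c': at 26  ** P6@[20:23]
pos 24 'd': at 0 (fail-walked)
pos 25 'c': at 1
pos 26 'a': at 2
pos 27 'c': at 3
pos 28 'b': at 27 (fail-walked)
pos 29 'b': at 28
pos 30 'a': at 29  ** P7@[27:30]
pos 31 'a': at 25 (fail-walked)
pos 32 'c': at 26  ** P6@[29:32]
pos 33 'c': at 1 (fail-walked)
pos 34 'b': at 27
pos 35 'd': at 11 (fail-walked)
pos 36 'd': at 12  ** P2@[34:36]
pos 37 'd': at 0 (fail-walked)
pos 38 'a': at 6
pos 39 'a': at 6 (fail-walked)
pos 40 'b': at 7
pos 41 'a': at 24 (fail-walked)
pos 42 'a': at 25
pos 43 'c': at 26  ** P6@[40:43]
pos 44 'd': at 0 (fail-walked)
pos 45 'c': at 1
pos 46 'b': at 27
pos 47 'b': at 28
pos 48 'a': at 29  ** P7@[45:48]

Matches: [[7,1],[7,2],[12,6],[19,3],[19,7],[23,6],[30,7],[32,6],[36,2],[43,6],[48,7]]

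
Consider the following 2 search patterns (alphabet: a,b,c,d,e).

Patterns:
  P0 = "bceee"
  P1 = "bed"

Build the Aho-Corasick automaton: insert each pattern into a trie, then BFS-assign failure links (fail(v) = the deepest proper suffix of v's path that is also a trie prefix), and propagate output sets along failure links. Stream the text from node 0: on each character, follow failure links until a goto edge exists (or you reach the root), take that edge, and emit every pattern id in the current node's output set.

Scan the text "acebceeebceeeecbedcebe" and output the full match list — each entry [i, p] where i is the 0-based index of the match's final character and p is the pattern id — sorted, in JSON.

Build automaton:
Trie (insert patterns):
  0='ε' goto b→1
  1='b' goto c→2 e→6
  2='bc' goto e→3
  3='bce' goto e→4
  4='bcee' goto e→5
  5='bceee' goto ·  ←P0
  6='be' goto d→7
  7='bed' goto ·  ←P1

Failure links (BFS by depth):
  n1('b'): parent n0 fail=0; on 'b' 0 → fail=0;  out ∅∪∅=∅
  n2('bc'): parent n1 fail=0; on 'c' 0 → fail=0;  out ∅∪∅=∅
  n6('be'): parent n1 fail=0; on 'e' 0 → fail=0;  out ∅∪∅=∅
  n3('bce'): parent n2 fail=0; on 'e' 0 → fail=0;  out ∅∪∅=∅
  n7('bed'): parent n6 fail=0; on 'd' 0 → fail=0;  out {1}∪∅={1}
  n4('bcee'): parent n3 fail=0; on 'e' 0 → fail=0;  out ∅∪∅=∅
  n5('bceee'): parent n4 fail=0; on 'e' 0 → fail=0;  out {0}∪∅={0}

Run:
i=0 'a': node 0→0
i=1 'c': node 0→0
i=2 'e': node 0→0
i=3 'b': node 0→1
i=4 'c': node 1→2
i=5 'e': node 2→3
i=6 'e': node 3→4
i=7 'e': node 4→5  ** P0@[3:7]
i=8 'b': node 5→1 (fail-walked)
i=9 'c': node 1→2
i=10 'e': node 2→3
i=11 'e': node 3→4
i=12 'e': node 4→5  ** P0@[8:12]
i=13 'e': node 5→0 (fail-walked)
i=14 'c': node 0→0
i=15 'b': node 0→1
i=16 'e': node 1→6
i=17 'd': node 6→7  ** P1@[15:17]
i=18 'c': node 7→0 (fail-walked)
i=19 'e': node 0→0
i=20 'b': node 0→1
i=21 'e': node 1→6

Matches: [[7,0],[12,0],[17,1]]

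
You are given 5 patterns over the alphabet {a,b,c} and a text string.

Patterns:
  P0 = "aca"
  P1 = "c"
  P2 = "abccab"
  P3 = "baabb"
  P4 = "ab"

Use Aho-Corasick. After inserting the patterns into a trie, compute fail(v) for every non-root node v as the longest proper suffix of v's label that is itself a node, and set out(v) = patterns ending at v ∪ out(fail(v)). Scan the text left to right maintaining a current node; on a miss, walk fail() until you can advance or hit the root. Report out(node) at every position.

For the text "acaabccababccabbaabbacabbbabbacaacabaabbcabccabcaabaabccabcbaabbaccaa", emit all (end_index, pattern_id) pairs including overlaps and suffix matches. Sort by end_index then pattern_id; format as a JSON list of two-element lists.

Build automaton:
Trie (insert patterns):
  0='ε' goto a→1 b→10 c→4
  1='a' goto b→5 c→2
  2='ac' goto a→3
  3='aca' goto ·  ←P0
  4='c' goto ·  ←P1
  5='ab' goto c→6  ←P4
  6='abc' goto c→7
  7='abcc' goto a→8
  8='abcca' goto b→9
  9='abccab' goto ·  ←P2
  10='b' goto a→11
  11='ba' goto a→12
  12='baa' goto b→13
  13='baab' goto b→14
  14='baabb' goto ·  ←P3

BFS fail/out derivation:
  fail(1) 'a': from fail(0)=0 chase 'a': 0 ⇒ 0;  out=∅∪out(0)=∅
  fail(4) 'c': from fail(0)=0 chase 'c': 0 ⇒ 0;  out={1}∪out(0)={1}
  fail(10) 'b': from fail(0)=0 chase 'b': 0 ⇒ 0;  out=∅∪out(0)=∅
  fail(2) 'ac': from fail(1)=0 chase 'c': 0 ⇒ 4;  out=∅∪out(4)={1}
  fail(5) 'ab': from fail(1)=0 chase 'b': 0 ⇒ 10;  out={4}∪out(10)={4}
  fail(11) 'ba': from fail(10)=0 chase 'a': 0 ⇒ 1;  out=∅∪out(1)=∅
  fail(3) 'aca': from fail(2)=4 chase 'a': 4→0 ⇒ 1;  out={0}∪out(1)={0}
  fail(6) 'abc': from fail(5)=10 chase 'c': 10→0 ⇒ 4;  out=∅∪out(4)={1}
  fail(12) 'baa': from fail(11)=1 chase 'a': 1→0 ⇒ 1;  out=∅∪out(1)=∅
  fail(7) 'abcc': from fail(6)=4 chase 'c': 4→0 ⇒ 4;  out=∅∪out(4)={1}
  fail(13) 'baab': from fail(12)=1 chase 'b': 1 ⇒ 5;  out=∅∪out(5)={4}
  fail(8) 'abcca': from fail(7)=4 chase 'a': 4→0 ⇒ 1;  out=∅∪out(1)=∅
  fail(14) 'baabb': from fail(13)=5 chase 'b': 5→10→0 ⇒ 10;  out={3}∪out(10)={3}
  fail(9) 'abccab': from fail(8)=1 chase 'b': 1 ⇒ 5;  out={2}∪out(5)={2,4}

Run:
i=0 'a': node 0→1
i=1 'c': node 1→2  ** P1@[1:1]
i=2 'a': node 2→3  ** P0@[0:2]
i=3 'a': node 3→1 (fail-walked)
i=4 'b': node 1→5  ** P4@[3:4]
i=5 'c': node 5→6  ** P1@[5:5]
i=6 'c': node 6→7  ** P1@[6:6]
i=7 'a': node 7→8
i=8 'b': node 8→9  ** P2@[3:8],P4@[7:8]
i=9 'a': node 9→11 (fail-walked)
i=10 'b': node 11→5 (fail-walked)  ** P4@[9:10]
i=11 'c': node 5→6  ** P1@[11:11]
i=12 'c': node 6→7  ** P1@[12:12]
i=13 'a': node 7→8
i=14 'b': node 8→9  ** P2@[9:14],P4@[13:14]
i=15 'b': node 9→10 (fail-walked)
i=16 'a': node 10→11
i=17 'a': node 11→12
i=18 'b': node 12→13  ** P4@[17:18]
i=19 'b': node 13→14  ** P3@[15:19]
i=20 'a': node 14→11 (fail-walked)
i=21 'c': node 11→2 (fail-walked)  ** P1@[21:21]
i=22 'a': node 2→3  ** P0@[20:22]
i=23 'b': node 3→5 (fail-walked)  ** P4@[22:23]
i=24 'b': node 5→10 (fail-walked)
i=25 'b': node 10→10 (fail-walked)
i=26 'a': node 10→11
i=27 'b': node 11→5 (fail-walked)  ** P4@[26:27]
i=28 'b': node 5→10 (fail-walked)
i=29 'a': node 10→11
i=30 'c': node 11→2 (fail-walked)  ** P1@[30:30]
i=31 'a': node 2→3  ** P0@[29:31]
i=32 'a': node 3→1 (fail-walked)
i=33 'c': node 1→2  ** P1@[33:33]
i=34 'a': node 2→3  ** P0@[32:34]
i=35 'b': node 3→5 (fail-walked)  ** P4@[34:35]
i=36 'a': node 5→11 (fail-walked)
i=37 'a': node 11→12
i=38 'b': node 12→13  ** P4@[37:38]
i=39 'b': node 13→14  ** P3@[35:39]
i=40 'c': node 14→4 (fail-walked)  ** P1@[40:40]
i=41 'a': node 4→1 (fail-walked)
i=42 'b': node 1→5  ** P4@[41:42]
i=43 'c': node 5→6  ** P1@[43:43]
i=44 'c': node 6→7  ** P1@[44:44]
i=45 'a': node 7→8
i=46 'b': node 8→9  ** P2@[41:46],P4@[45:46]
i=47 'c': node 9→6 (fail-walked)  ** P1@[47:47]
i=48 'a': node 6→1 (fail-walked)
i=49 'a': node 1→1 (fail-walked)
i=50 'b': node 1→5  ** P4@[49:50]
i=51 'a': node 5→11 (fail-walked)
i=52 'a': node 11→12
i=53 'b': node 12→13  ** P4@[52:53]
i=54 'c': node 13→6 (fail-walked)  ** P1@[54:54]
i=55 'c': node 6→7  ** P1@[55:55]
i=56 'a': node 7→8
i=57 'b': node 8→9  ** P2@[52:57],P4@[56:57]
i=58 'c': node 9→6 (fail-walked)  ** P1@[58:58]
i=59 'b': node 6→10 (fail-walked)
i=60 'a': node 10→11
i=61 'a': node 11→12
i=62 'b': node 12→13  ** P4@[61:62]
i=63 'b': node 13→14  ** P3@[59:63]
i=64 'a': node 14→11 (fail-walked)
i=65 'c': node 11→2 (fail-walked)  ** P1@[65:65]
i=66 'c': node 2→4 (fail-walked)  ** P1@[66:66]
i=67 'a': node 4→1 (fail-walked)
i=68 'a': node 1→1 (fail-walked)

All matches (sorted): [[1,1],[2,0],[4,4],[5,1],[6,1],[8,2],[8,4],[10,4],[11,1],[12,1],[14,2],[14,4],[18,4],[19,3],[21,1],[22,0],[23,4],[27,4],[30,1],[31,0],[33,1],[34,0],[35,4],[38,4],[39,3],[40,1],[42,4],[43,1],[44,1],[46,2],[46,4],[47,1],[50,4],[53,4],[54,1],[55,1],[57,2],[57,4],[58,1],[62,4],[63,3],[65,1],[66,1]]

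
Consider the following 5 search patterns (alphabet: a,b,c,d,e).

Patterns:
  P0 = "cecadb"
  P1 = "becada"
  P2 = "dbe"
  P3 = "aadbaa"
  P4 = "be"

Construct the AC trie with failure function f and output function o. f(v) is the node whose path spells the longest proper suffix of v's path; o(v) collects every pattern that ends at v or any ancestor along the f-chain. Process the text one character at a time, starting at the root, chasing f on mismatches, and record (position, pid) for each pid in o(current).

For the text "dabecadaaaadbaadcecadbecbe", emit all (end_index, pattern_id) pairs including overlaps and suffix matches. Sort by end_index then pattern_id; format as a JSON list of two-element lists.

Construct AC machine:
Trie (insert patterns):
  n0 'ε': a→16 b→7 c→1 d→13
  n1 'c': e→2
  n2 'ce': c→3
  n3 'cec': a→4
  n4 'ceca': d→5
  n5 'cecad': b→6
  n6 'cecadb': ·  [P0 ends]
  n7 'b': e→8
  n8 'be': c→9  [P4 ends]
  n9 'bec': a→10
  n10 'beca': d→11
  n11 'becad': a→12
  n12 'becada': ·  [P1 ends]
  n13 'd': b→14
  n14 'db': e→15
  n15 'dbe': ·  [P2 ends]
  n16 'a': a→17
  n17 'aa': d→18
  n18 'aad': b→19
  n19 'aadb': a→20
  n20 'aadba': a→21
  n21 'aadbaa': ·  [P3 ends]

Failure links (BFS by depth):
  fail(1) 'c': from fail(0)=0 chase 'c': 0 ⇒ 0;  out=∅∪out(0)=∅
  fail(7) 'b': from fail(0)=0 chase 'b': 0 ⇒ 0;  out=∅∪out(0)=∅
  fail(13) 'd': from fail(0)=0 chase 'd': 0 ⇒ 0;  out=∅∪out(0)=∅
  fail(16) 'a': from fail(0)=0 chase 'a': 0 ⇒ 0;  out=∅∪out(0)=∅
  fail(2) 'ce': from fail(1)=0 chase 'e': 0 ⇒ 0;  out=∅∪out(0)=∅
  fail(8) 'be': from fail(7)=0 chase 'e': 0 ⇒ 0;  out={4}∪out(0)={4}
  fail(14) 'db': from fail(13)=0 chase 'b': 0 ⇒ 7;  out=∅∪out(7)=∅
  fail(17) 'aa': from fail(16)=0 chase 'a': 0 ⇒ 16;  out=∅∪out(16)=∅
  fail(3) 'cec': from fail(2)=0 chase 'c': 0 ⇒ 1;  out=∅∪out(1)=∅
  fail(9) 'bec': from fail(8)=0 chase 'c': 0 ⇒ 1;  out=∅∪out(1)=∅
  fail(15) 'dbe': from fail(14)=7 chase 'e': 7 ⇒ 8;  out={2}∪out(8)={2,4}
  fail(18) 'aad': from fail(17)=16 chase 'd': 16→0 ⇒ 13;  out=∅∪out(13)=∅
  fail(4) 'ceca': from fail(3)=1 chase 'a': 1→0 ⇒ 16;  out=∅∪out(16)=∅
  fail(10) 'beca': from fail(9)=1 chase 'a': 1→0 ⇒ 16;  out=∅∪out(16)=∅
  fail(19) 'aadb': from fail(18)=13 chase 'b': 13 ⇒ 14;  out=∅∪out(14)=∅
  fail(5) 'cecad': from fail(4)=16 chase 'd': 16→0 ⇒ 13;  out=∅∪out(13)=∅
  fail(11) 'becad': from fail(10)=16 chase 'd': 16→0 ⇒ 13;  out=∅∪out(13)=∅
  fail(20) 'aadba': from fail(19)=14 chase 'a': 14→7→0 ⇒ 16;  out=∅∪out(16)=∅
  fail(6) 'cecadb': from fail(5)=13 chase 'b': 13 ⇒ 14;  out={0}∪out(14)={0}
  fail(12) 'becada': from fail(11)=13 chase 'a': 13→0 ⇒ 16;  out={1}∪out(16)={1}
  fail(21) 'aadbaa': from fail(20)=16 chase 'a': 16 ⇒ 17;  out={3}∪out(17)={3}

Text stream:
[0] read 'd'  n0⇒n13
[1] read 'a'  n13⇒n16 (fail-walked)
[2] read 'b'  n16⇒n7 (fail-walked)
[3] read 'e'  n7⇒n8  → match P4@[2:3]
[4] read 'c'  n8⇒n9
[5] read 'a'  n9⇒n10
[6] read 'd'  n10⇒n11
[7] read 'a'  n11⇒n12  → match P1@[2:7]
[8] read 'a'  n12⇒n17 (fail-walked)
[9] read 'a'  n17⇒n17 (fail-walked)
[10] read 'a'  n17⇒n17 (fail-walked)
[11] read 'd'  n17⇒n18
[12] read 'b'  n18⇒n19
[13] read 'a'  n19⇒n20
[14] read 'a'  n20⇒n21  → match P3@[9:14]
[15] read 'd'  n21⇒n18 (fail-walked)
[16] read 'c'  n18⇒n1 (fail-walked)
[17] read 'e'  n1⇒n2
[18] read 'c'  n2⇒n3
[19] read 'a'  n3⇒n4
[20] read 'd'  n4⇒n5
[21] read 'b'  n5⇒n6  → match P0@[16:21]
[22] read 'e'  n6⇒n15 (fail-walked)  → match P2@[20:22],P4@[21:22]
[23] read 'c'  n15⇒n9 (fail-walked)
[24] read 'b'  n9⇒n7 (fail-walked)
[25] read 'e'  n7⇒n8  → match P4@[24:25]

All matches (sorted): [[3,4],[7,1],[14,3],[21,0],[22,2],[22,4],[25,4]]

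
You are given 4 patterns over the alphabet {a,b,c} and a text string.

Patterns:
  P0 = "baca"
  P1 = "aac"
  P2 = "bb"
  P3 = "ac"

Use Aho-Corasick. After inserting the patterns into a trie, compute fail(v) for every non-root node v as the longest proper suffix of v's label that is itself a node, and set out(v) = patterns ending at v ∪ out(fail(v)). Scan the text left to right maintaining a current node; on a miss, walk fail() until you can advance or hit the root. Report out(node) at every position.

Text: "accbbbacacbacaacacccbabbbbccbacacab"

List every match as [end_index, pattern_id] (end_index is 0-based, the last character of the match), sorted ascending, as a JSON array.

Construct AC machine:
Trie (insert patterns):
  n0 'ε': a→5 b→1
  n1 'b': a→2 b→8
  n2 'ba': c→3
  n3 'bac': a→4
  n4 'baca': ·  ←P0
  n5 'a': a→6 c→9
  n6 'aa': c→7
  n7 'aac': ·  ←P1
  n8 'bb': ·  ←P2
  n9 'ac': ·  ←P3

Failure links (BFS by depth):
  n1('b'): parent n0 fail=0; on 'b' 0 → fail=0;  out ∅∪∅=∅
  n5('a'): parent n0 fail=0; on 'a' 0 → fail=0;  out ∅∪∅=∅
  n2('ba'): parent n1 fail=0; on 'a' 0 → fail=5;  out ∅∪∅=∅
  n6('aa'): parent n5 fail=0; on 'a' 0 → fail=5;  out ∅∪∅=∅
  n8('bb'): parent n1 fail=0; on 'b' 0 → fail=1;  out {2}∪∅={2}
  n9('ac'): parent n5 fail=0; on 'c' 0 → fail=0;  out {3}∪∅={3}
  n3('bac'): parent n2 fail=5; on 'c' 5 → fail=9;  out ∅∪{3}={3}
  n7('aac'): parent n6 fail=5; on 'c' 5 → fail=9;  out {1}∪{3}={1,3}
  n4('baca'): parent n3 fail=9; on 'a' 9→0 → fail=5;  out {0}∪∅={0}

Scan:
pos 0 'a': at 5
pos 1 'c': at 9  → match P3@[0:1]
pos 2 'c': at 0 (fail-walked)
pos 3 'b': at 1
pos 4 'b': at 8  → match P2@[3:4]
pos 5 'b': at 8 (fail-walked)  → match P2@[4:5]
pos 6 'a': at 2 (fail-walked)
pos 7 'c': at 3  → match P3@[6:7]
pos 8 'a': at 4  → match P0@[5:8]
pos 9 'c': at 9 (fail-walked)  → match P3@[8:9]
pos 10 'b': at 1 (fail-walked)
pos 11 'a': at 2
pos 12 'c': at 3  → match P3@[11:12]
pos 13 'a': at 4  → match P0@[10:13]
pos 14 'a': at 6 (fail-walked)
pos 15 'c': at 7  → match P1@[13:15],P3@[14:15]
pos 16 'a': at 5 (fail-walked)
pos 17 'c': at 9  → match P3@[16:17]
pos 18 'c': at 0 (fail-walked)
pos 19 'c': at 0
pos 20 'b': at 1
pos 21 'a': at 2
pos 22 'b': at 1 (fail-walked)
pos 23 'b': at 8  → match P2@[22:23]
pos 24 'b': at 8 (fail-walked)  → match P2@[23:24]
pos 25 'b': at 8 (fail-walked)  → match P2@[24:25]
pos 26 'c': at 0 (fail-walked)
pos 27 'c': at 0
pos 28 'b': at 1
pos 29 'a': at 2
pos 30 'c': at 3  → match P3@[29:30]
pos 31 'a': at 4  → match P0@[28:31]
pos 32 'c': at 9 (fail-walked)  → match P3@[31:32]
pos 33 'a': at 5 (fail-walked)
pos 34 'b': at 1 (fail-walked)

Matches: [[1,3],[4,2],[5,2],[7,3],[8,0],[9,3],[12,3],[13,0],[15,1],[15,3],[17,3],[23,2],[24,2],[25,2],[30,3],[31,0],[32,3]]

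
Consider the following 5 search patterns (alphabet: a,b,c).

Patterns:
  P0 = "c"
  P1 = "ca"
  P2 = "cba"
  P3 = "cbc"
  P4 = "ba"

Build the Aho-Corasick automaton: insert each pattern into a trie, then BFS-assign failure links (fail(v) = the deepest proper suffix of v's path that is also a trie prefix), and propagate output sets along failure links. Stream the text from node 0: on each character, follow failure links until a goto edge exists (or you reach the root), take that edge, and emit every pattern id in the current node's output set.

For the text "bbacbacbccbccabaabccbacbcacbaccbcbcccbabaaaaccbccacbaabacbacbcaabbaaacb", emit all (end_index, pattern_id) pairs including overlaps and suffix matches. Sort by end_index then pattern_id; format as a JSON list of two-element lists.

Construct AC machine:
Trie nodes:
  0='ε' goto b→6 c→1
  1='c' goto a→2 b→3  [P0 ends]
  2='ca' goto ·  [P1 ends]
  3='cb' goto a→4 c→5
  4='cba' goto ·  [P2 ends]
  5='cbc' goto ·  [P3 ends]
  6='b' goto a→7
  7='ba' goto ·  [P4 ends]

BFS fail/out derivation:
  fail(1) 'c': from fail(0)=0 chase 'c': 0 ⇒ 0;  out={0}∪out(0)={0}
  fail(6) 'b': from fail(0)=0 chase 'b': 0 ⇒ 0;  out=∅∪out(0)=∅
  fail(2) 'ca': from fail(1)=0 chase 'a': 0 ⇒ 0;  out={1}∪out(0)={1}
  fail(3) 'cb': from fail(1)=0 chase 'b': 0 ⇒ 6;  out=∅∪out(6)=∅
  fail(7) 'ba': from fail(6)=0 chase 'a': 0 ⇒ 0;  out={4}∪out(0)={4}
  fail(4) 'cba': from fail(3)=6 chase 'a': 6 ⇒ 7;  out={2}∪out(7)={2,4}
  fail(5) 'cbc': from fail(3)=6 chase 'c': 6→0 ⇒ 1;  out={3}∪out(1)={0,3}

Text stream:
pos 0 'b': at 6
pos 1 'b': at 6 ·f
pos 2 'a': at 7  ** P4@[1:2]
pos 3 'c': at 1 ·f  ** P0@[3:3]
pos 4 'b': at 3
pos 5 'a': at 4  ** P2@[3:5],P4@[4:5]
pos 6 'c': at 1 ·f  ** P0@[6:6]
pos 7 'b': at 3
pos 8 'c': at 5  ** P0@[8:8],P3@[6:8]
pos 9 'c': at 1 ·f  ** P0@[9:9]
pos 10 'b': at 3
pos 11 'c': at 5  ** P0@[11:11],P3@[9:11]
pos 12 'c': at 1 ·f  ** P0@[12:12]
pos 13 'a': at 2  ** P1@[12:13]
pos 14 'b': at 6 ·f
pos 15 'a': at 7  ** P4@[14:15]
pos 16 'a': at 0 ·f
pos 17 'b': at 6
pos 18 'c': at 1 ·f  ** P0@[18:18]
pos 19 'c': at 1 ·f  ** P0@[19:19]
pos 20 'b': at 3
pos 21 'a': at 4  ** P2@[19:21],P4@[20:21]
pos 22 'c': at 1 ·f  ** P0@[22:22]
pos 23 'b': at 3
pos 24 'c': at 5  ** P0@[24:24],P3@[22:24]
pos 25 'a': at 2 ·f  ** P1@[24:25]
pos 26 'c': at 1 ·f  ** P0@[26:26]
pos 27 'b': at 3
pos 28 'a': at 4  ** P2@[26:28],P4@[27:28]
pos 29 'c': at 1 ·f  ** P0@[29:29]
pos 30 'c': at 1 ·f  ** P0@[30:30]
pos 31 'b': at 3
pos 32 'c': at 5  ** P0@[32:32],P3@[30:32]
pos 33 'b': at 3 ·f
pos 34 'c': at 5  ** P0@[34:34],P3@[32:34]
pos 35 'c': at 1 ·f  ** P0@[35:35]
pos 36 'c': at 1 ·f  ** P0@[36:36]
pos 37 'b': at 3
pos 38 'a': at 4  ** P2@[36:38],P4@[37:38]
pos 39 'b': at 6 ·f
pos 40 'a': at 7  ** P4@[39:40]
pos 41 'a': at 0 ·f
pos 42 'a': at 0
pos 43 'a': at 0
pos 44 'c': at 1  ** P0@[44:44]
pos 45 'c': at 1 ·f  ** P0@[45:45]
pos 46 'b': at 3
pos 47 'c': at 5  ** P0@[47:47],P3@[45:47]
pos 48 'c': at 1 ·f  ** P0@[48:48]
pos 49 'a': at 2  ** P1@[48:49]
pos 50 'c': at 1 ·f  ** P0@[50:50]
pos 51 'b': at 3
pos 52 'a': at 4  ** P2@[50:52],P4@[51:52]
pos 53 'a': at 0 ·f
pos 54 'b': at 6
pos 55 'a': at 7  ** P4@[54:55]
pos 56 'c': at 1 ·f  ** P0@[56:56]
pos 57 'b': at 3
pos 58 'a': at 4  ** P2@[56:58],P4@[57:58]
pos 59 'c': at 1 ·f  ** P0@[59:59]
pos 60 'b': at 3
pos 61 'c': at 5  ** P0@[61:61],P3@[59:61]
pos 62 'a': at 2 ·f  ** P1@[61:62]
pos 63 'a': at 0 ·f
pos 64 'b': at 6
pos 65 'b': at 6 ·f
pos 66 'a': at 7  ** P4@[65:66]
pos 67 'a': at 0 ·f
pos 68 'a': at 0
pos 69 'c': at 1  ** P0@[69:69]
pos 70 'b': at 3

All matches (sorted): [[2,4],[3,0],[5,2],[5,4],[6,0],[8,0],[8,3],[9,0],[11,0],[11,3],[12,0],[13,1],[15,4],[18,0],[19,0],[21,2],[21,4],[22,0],[24,0],[24,3],[25,1],[26,0],[28,2],[28,4],[29,0],[30,0],[32,0],[32,3],[34,0],[34,3],[35,0],[36,0],[38,2],[38,4],[40,4],[44,0],[45,0],[47,0],[47,3],[48,0],[49,1],[50,0],[52,2],[52,4],[55,4],[56,0],[58,2],[58,4],[59,0],[61,0],[61,3],[62,1],[66,4],[69,0]]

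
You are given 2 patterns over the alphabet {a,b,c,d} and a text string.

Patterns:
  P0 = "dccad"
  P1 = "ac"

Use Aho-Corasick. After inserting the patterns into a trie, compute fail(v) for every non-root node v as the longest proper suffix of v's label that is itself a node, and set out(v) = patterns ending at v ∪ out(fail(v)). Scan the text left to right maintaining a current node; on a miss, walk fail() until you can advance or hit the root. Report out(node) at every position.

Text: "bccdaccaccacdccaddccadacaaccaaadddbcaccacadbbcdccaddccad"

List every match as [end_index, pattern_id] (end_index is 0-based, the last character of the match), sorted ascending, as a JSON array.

Build:
Trie (insert patterns):
  0='ε' goto a→6 d→1
  1='d' goto c→2
  2='dc' goto c→3
  3='dcc' goto a→4
  4='dcca' goto d→5
  5='dccad' goto ·  ←P0
  6='a' goto c→7
  7='ac' goto ·  ←P1

Failure links (BFS by depth):
  fail(1) 'd': from fail(0)=0 chase 'd': 0 ⇒ 0;  out=∅∪out(0)=∅
  fail(6) 'a': from fail(0)=0 chase 'a': 0 ⇒ 0;  out=∅∪out(0)=∅
  fail(2) 'dc': from fail(1)=0 chase 'c': 0 ⇒ 0;  out=∅∪out(0)=∅
  fail(7) 'ac': from fail(6)=0 chase 'c': 0 ⇒ 0;  out={1}∪out(0)={1}
  fail(3) 'dcc': from fail(2)=0 chase 'c': 0 ⇒ 0;  out=∅∪out(0)=∅
  fail(4) 'dcca': from fail(3)=0 chase 'a': 0 ⇒ 6;  out=∅∪out(6)=∅
  fail(5) 'dccad': from fail(4)=6 chase 'd': 6→0 ⇒ 1;  out={0}∪out(1)={0}

Run:
[0] read 'b'  n0⇒n0
[1] read 'c'  n0⇒n0
[2] read 'c'  n0⇒n0
[3] read 'd'  n0⇒n1
[4] read 'a'  n1⇒n6 (via fail)
[5] read 'c'  n6⇒n7  ** P1@[4:5]
[6] read 'c'  n7⇒n0 (via fail)
[7] read 'a'  n0⇒n6
[8] read 'c'  n6⇒n7  ** P1@[7:8]
[9] read 'c'  n7⇒n0 (via fail)
[10] read 'a'  n0⇒n6
[11] read 'c'  n6⇒n7  ** P1@[10:11]
[12] read 'd'  n7⇒n1 (via fail)
[13] read 'c'  n1⇒n2
[14] read 'c'  n2⇒n3
[15] read 'a'  n3⇒n4
[16] read 'd'  n4⇒n5  ** P0@[12:16]
[17] read 'd'  n5⇒n1 (via fail)
[18] read 'c'  n1⇒n2
[19] read 'c'  n2⇒n3
[20] read 'a'  n3⇒n4
[21] read 'd'  n4⇒n5  ** P0@[17:21]
[22] read 'a'  n5⇒n6 (via fail)
[23] read 'c'  n6⇒n7  ** P1@[22:23]
[24] read 'a'  n7⇒n6 (via fail)
[25] read 'a'  n6⇒n6 (via fail)
[26] read 'c'  n6⇒n7  ** P1@[25:26]
[27] read 'c'  n7⇒n0 (via fail)
[28] read 'a'  n0⇒n6
[29] read 'a'  n6⇒n6 (via fail)
[30] read 'a'  n6⇒n6 (via fail)
[31] read 'd'  n6⇒n1 (via fail)
[32] read 'd'  n1⇒n1 (via fail)
[33] read 'd'  n1⇒n1 (via fail)
[34] read 'b'  n1⇒n0 (via fail)
[35] read 'c'  n0⇒n0
[36] read 'a'  n0⇒n6
[37] read 'c'  n6⇒n7  ** P1@[36:37]
[38] read 'c'  n7⇒n0 (via fail)
[39] read 'a'  n0⇒n6
[40] read 'c'  n6⇒n7  ** P1@[39:40]
[41] read 'a'  n7⇒n6 (via fail)
[42] read 'd'  n6⇒n1 (via fail)
[43] read 'b'  n1⇒n0 (via fail)
[44] read 'b'  n0⇒n0
[45] read 'c'  n0⇒n0
[46] read 'd'  n0⇒n1
[47] read 'c'  n1⇒n2
[48] read 'c'  n2⇒n3
[49] read 'a'  n3⇒n4
[50] read 'd'  n4⇒n5  ** P0@[46:50]
[51] read 'd'  n5⇒n1 (via fail)
[52] read 'c'  n1⇒n2
[53] read 'c'  n2⇒n3
[54] read 'a'  n3⇒n4
[55] read 'd'  n4⇒n5  ** P0@[51:55]

Matches: [[5,1],[8,1],[11,1],[16,0],[21,0],[23,1],[26,1],[37,1],[40,1],[50,0],[55,0]]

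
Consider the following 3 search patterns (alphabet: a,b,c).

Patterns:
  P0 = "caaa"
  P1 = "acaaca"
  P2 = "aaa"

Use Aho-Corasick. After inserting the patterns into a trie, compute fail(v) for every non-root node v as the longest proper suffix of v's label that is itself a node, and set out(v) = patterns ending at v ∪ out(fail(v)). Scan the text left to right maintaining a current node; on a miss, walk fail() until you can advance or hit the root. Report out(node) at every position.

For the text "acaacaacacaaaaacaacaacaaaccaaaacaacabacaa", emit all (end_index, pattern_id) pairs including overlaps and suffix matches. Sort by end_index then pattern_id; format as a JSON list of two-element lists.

Build automaton:
Trie nodes:
  0='ε' goto a→5 c→1
  1='c' goto a→2
  2='ca' goto a→3
  3='caa' goto a→4
  4='caaa' goto ·  ←P0
  5='a' goto a→11 c→6
  6='ac' goto a→7
  7='aca' goto a→8
  8='acaa' goto c→9
  9='acaac' goto a→10
  10='acaaca' goto ·  ←P1
  11='aa' goto a→12
  12='aaa' goto ·  ←P2

Failure links (BFS by depth):
  n1('c'): parent n0 fail=0; on 'c' 0 → fail=0;  out ∅∪∅=∅
  n5('a'): parent n0 fail=0; on 'a' 0 → fail=0;  out ∅∪∅=∅
  n2('ca'): parent n1 fail=0; on 'a' 0 → fail=5;  out ∅∪∅=∅
  n6('ac'): parent n5 fail=0; on 'c' 0 → fail=1;  out ∅∪∅=∅
  n11('aa'): parent n5 fail=0; on 'a' 0 → fail=5;  out ∅∪∅=∅
  n3('caa'): parent n2 fail=5; on 'a' 5 → fail=11;  out ∅∪∅=∅
  n7('aca'): parent n6 fail=1; on 'a' 1 → fail=2;  out ∅∪∅=∅
  n12('aaa'): parent n11 fail=5; on 'a' 5 → fail=11;  out {2}∪∅={2}
  n4('caaa'): parent n3 fail=11; on 'a' 11 → fail=12;  out {0}∪{2}={0,2}
  n8('acaa'): parent n7 fail=2; on 'a' 2 → fail=3;  out ∅∪∅=∅
  n9('acaac'): parent n8 fail=3; on 'c' 3→11→5 → fail=6;  out ∅∪∅=∅
  n10('acaaca'): parent n9 fail=6; on 'a' 6 → fail=7;  out {1}∪∅={1}

Run:
i=0 'a': node 0→5
i=1 'c': node 5→6
i=2 'a': node 6→7
i=3 'a': node 7→8
i=4 'c': node 8→9
i=5 'a': node 9→10  → match P1@[0:5]
i=6 'a': node 10→8 ·f
i=7 'c': node 8→9
i=8 'a': node 9→10  → match P1@[3:8]
i=9 'c': node 10→6 ·f
i=10 'a': node 6→7
i=11 'a': node 7→8
i=12 'a': node 8→4 ·f  → match P0@[9:12],P2@[10:12]
i=13 'a': node 4→12 ·f  → match P2@[11:13]
i=14 'a': node 12→12 ·f  → match P2@[12:14]
i=15 'c': node 12→6 ·f
i=16 'a': node 6→7
i=17 'a': node 7→8
i=18 'c': node 8→9
i=19 'a': node 9→10  → match P1@[14:19]
i=20 'a': node 10→8 ·f
i=21 'c': node 8→9
i=22 'a': node 9→10  → match P1@[17:22]
i=23 'a': node 10→8 ·f
i=24 'a': node 8→4 ·f  → match P0@[21:24],P2@[22:24]
i=25 'c': node 4→6 ·f
i=26 'c': node 6→1 ·f
i=27 'a': node 1→2
i=28 'a': node 2→3
i=29 'a': node 3→4  → match P0@[26:29],P2@[27:29]
i=30 'a': node 4→12 ·f  → match P2@[28:30]
i=31 'c': node 12→6 ·f
i=32 'a': node 6→7
i=33 'a': node 7→8
i=34 'c': node 8→9
i=35 'a': node 9→10  → match P1@[30:35]
i=36 'b': node 10→0 ·f
i=37 'a': node 0→5
i=38 'c': node 5→6
i=39 'a': node 6→7
i=40 'a': node 7→8

Matches: [[5,1],[8,1],[12,0],[12,2],[13,2],[14,2],[19,1],[22,1],[24,0],[24,2],[29,0],[29,2],[30,2],[35,1]]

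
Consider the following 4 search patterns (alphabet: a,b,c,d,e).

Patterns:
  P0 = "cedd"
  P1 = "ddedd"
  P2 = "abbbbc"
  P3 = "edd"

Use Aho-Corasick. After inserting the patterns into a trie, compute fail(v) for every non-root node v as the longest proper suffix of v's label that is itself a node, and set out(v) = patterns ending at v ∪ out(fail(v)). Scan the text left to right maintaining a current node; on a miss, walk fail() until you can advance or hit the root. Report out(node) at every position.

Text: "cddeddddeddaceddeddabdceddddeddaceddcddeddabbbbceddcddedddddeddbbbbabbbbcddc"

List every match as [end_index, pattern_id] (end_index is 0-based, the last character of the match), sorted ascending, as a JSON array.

Build automaton:
Trie (insert patterns):
  0='ε' goto a→10 c→1 d→5 e→16
  1='c' goto e→2
  2='ce' goto d→3
  3='ced' goto d→4
  4='cedd' goto ·  ←P0
  5='d' goto d→6
  6='dd' goto e→7
  7='dde' goto d→8
  8='dded' goto d→9
  9='ddedd' goto ·  ←P1
  10='a' goto b→11
  11='ab' goto b→12
  12='abb' goto b→13
  13='abbb' goto b→14
  14='abbbb' goto c→15
  15='abbbbc' goto ·  ←P2
  16='e' goto d→17
  17='ed' goto d→18
  18='edd' goto ·  ←P3

Failure links (BFS by depth):
  n1('c'): parent n0 fail=0; on 'c' 0 → fail=0;  out ∅∪∅=∅
  n5('d'): parent n0 fail=0; on 'd' 0 → fail=0;  out ∅∪∅=∅
  n10('a'): parent n0 fail=0; on 'a' 0 → fail=0;  out ∅∪∅=∅
  n16('e'): parent n0 fail=0; on 'e' 0 → fail=0;  out ∅∪∅=∅
  n2('ce'): parent n1 fail=0; on 'e' 0 → fail=16;  out ∅∪∅=∅
  n6('dd'): parent n5 fail=0; on 'd' 0 → fail=5;  out ∅∪∅=∅
  n11('ab'): parent n10 fail=0; on 'b' 0 → fail=0;  out ∅∪∅=∅
  n17('ed'): parent n16 fail=0; on 'd' 0 → fail=5;  out ∅∪∅=∅
  n3('ced'): parent n2 fail=16; on 'd' 16 → fail=17;  out ∅∪∅=∅
  n7('dde'): parent n6 fail=5; on 'e' 5→0 → fail=16;  out ∅∪∅=∅
  n12('abb'): parent n11 fail=0; on 'b' 0 → fail=0;  out ∅∪∅=∅
  n18('edd'): parent n17 fail=5; on 'd' 5 → fail=6;  out {3}∪∅={3}
  n4('cedd'): parent n3 fail=17; on 'd' 17 → fail=18;  out {0}∪{3}={0,3}
  n8('dded'): parent n7 fail=16; on 'd' 16 → fail=17;  out ∅∪∅=∅
  n13('abbb'): parent n12 fail=0; on 'b' 0 → fail=0;  out ∅∪∅=∅
  n9('ddedd'): parent n8 fail=17; on 'd' 17 → fail=18;  out {1}∪{3}={1,3}
  n14('abbbb'): parent n13 fail=0; on 'b' 0 → fail=0;  out ∅∪∅=∅
  n15('abbbbc'): parent n14 fail=0; on 'c' 0 → fail=1;  out {2}∪∅={2}

Run:
[0] read 'c'  n0⇒n1
[1] read 'd'  n1⇒n5 ·f
[2] read 'd'  n5⇒n6
[3] read 'e'  n6⇒n7
[4] read 'd'  n7⇒n8
[5] read 'd'  n8⇒n9  ** P1@[1:5],P3@[3:5]
[6] read 'd'  n9⇒n6 ·f
[7] read 'd'  n6⇒n6 ·f
[8] read 'e'  n6⇒n7
[9] read 'd'  n7⇒n8
[10] read 'd'  n8⇒n9  ** P1@[6:10],P3@[8:10]
[11] read 'a'  n9⇒n10 ·f
[12] read 'c'  n10⇒n1 ·f
[13] read 'e'  n1⇒n2
[14] read 'd'  n2⇒n3
[15] read 'd'  n3⇒n4  ** P0@[12:15],P3@[13:15]
[16] read 'e'  n4⇒n7 ·f
[17] read 'd'  n7⇒n8
[18] read 'd'  n8⇒n9  ** P1@[14:18],P3@[16:18]
[19] read 'a'  n9⇒n10 ·f
[20] read 'b'  n10⇒n11
[21] read 'd'  n11⇒n5 ·f
[22] read 'c'  n5⇒n1 ·f
[23] read 'e'  n1⇒n2
[24] read 'd'  n2⇒n3
[25] read 'd'  n3⇒n4  ** P0@[22:25],P3@[23:25]
[26] read 'd'  n4⇒n6 ·f
[27] read 'd'  n6⇒n6 ·f
[28] read 'e'  n6⇒n7
[29] read 'd'  n7⇒n8
[30] read 'd'  n8⇒n9  ** P1@[26:30],P3@[28:30]
[31] read 'a'  n9⇒n10 ·f
[32] read 'c'  n10⇒n1 ·f
[33] read 'e'  n1⇒n2
[34] read 'd'  n2⇒n3
[35] read 'd'  n3⇒n4  ** P0@[32:35],P3@[33:35]
[36] read 'c'  n4⇒n1 ·f
[37] read 'd'  n1⇒n5 ·f
[38] read 'd'  n5⇒n6
[39] read 'e'  n6⇒n7
[40] read 'd'  n7⇒n8
[41] read 'd'  n8⇒n9  ** P1@[37:41],P3@[39:41]
[42] read 'a'  n9⇒n10 ·f
[43] read 'b'  n10⇒n11
[44] read 'b'  n11⇒n12
[45] read 'b'  n12⇒n13
[46] read 'b'  n13⇒n14
[47] read 'c'  n14⇒n15  ** P2@[42:47]
[48] read 'e'  n15⇒n2 ·f
[49] read 'd'  n2⇒n3
[50] read 'd'  n3⇒n4  ** P0@[47:50],P3@[48:50]
[51] read 'c'  n4⇒n1 ·f
[52] read 'd'  n1⇒n5 ·f
[53] read 'd'  n5⇒n6
[54] read 'e'  n6⇒n7
[55] read 'd'  n7⇒n8
[56] read 'd'  n8⇒n9  ** P1@[52:56],P3@[54:56]
[57] read 'd'  n9⇒n6 ·f
[58] read 'd'  n6⇒n6 ·f
[59] read 'd'  n6⇒n6 ·f
[60] read 'e'  n6⇒n7
[61] read 'd'  n7⇒n8
[62] read 'd'  n8⇒n9  ** P1@[58:62],P3@[60:62]
[63] read 'b'  n9⇒n0 ·f
[64] read 'b'  n0⇒n0
[65] read 'b'  n0⇒n0
[66] read 'b'  n0⇒n0
[67] read 'a'  n0⇒n10
[68] read 'b'  n10⇒n11
[69] read 'b'  n11⇒n12
[70] read 'b'  n12⇒n13
[71] read 'b'  n13⇒n14
[72] read 'c'  n14⇒n15  ** P2@[67:72]
[73] read 'd'  n15⇒n5 ·f
[74] read 'd'  n5⇒n6
[75] read 'c'  n6⇒n1 ·f

Result: [[5,1],[5,3],[10,1],[10,3],[15,0],[15,3],[18,1],[18,3],[25,0],[25,3],[30,1],[30,3],[35,0],[35,3],[41,1],[41,3],[47,2],[50,0],[50,3],[56,1],[56,3],[62,1],[62,3],[72,2]]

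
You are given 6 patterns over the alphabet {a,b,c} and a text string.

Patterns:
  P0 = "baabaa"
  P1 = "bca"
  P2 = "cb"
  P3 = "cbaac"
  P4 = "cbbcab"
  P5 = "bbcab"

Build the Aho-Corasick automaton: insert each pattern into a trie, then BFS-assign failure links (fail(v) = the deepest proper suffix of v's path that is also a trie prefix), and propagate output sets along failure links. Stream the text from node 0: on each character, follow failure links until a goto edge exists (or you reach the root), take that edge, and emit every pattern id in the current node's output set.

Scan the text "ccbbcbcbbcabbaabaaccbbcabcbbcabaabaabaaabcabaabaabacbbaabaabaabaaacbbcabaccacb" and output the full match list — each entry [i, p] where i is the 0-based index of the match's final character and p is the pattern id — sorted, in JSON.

Build:
Trie (insert patterns):
  0='ε' goto b→1 c→9
  1='b' goto a→2 b→18 c→7
  2='ba' goto a→3
  3='baa' goto b→4
  4='baab' goto a→5
  5='baaba' goto a→6
  6='baabaa' goto ·  ←P0
  7='bc' goto a→8
  8='bca' goto ·  ←P1
  9='c' goto b→10
  10='cb' goto a→11 b→14  ←P2
  11='cba' goto a→12
  12='cbaa' goto c→13
  13='cbaac' goto ·  ←P3
  14='cbb' goto c→15
  15='cbbc' goto a→16
  16='cbbca' goto b→17
  17='cbbcab' goto ·  ←P4
  18='bb' goto c→19
  19='bbc' goto a→20
  20='bbca' goto b→21
  21='bbcab' goto ·  ←P5

Failure links (BFS by depth):
  n1('b'): parent n0 fail=0; on 'b' 0 → fail=0;  out ∅∪∅=∅
  n9('c'): parent n0 fail=0; on 'c' 0 → fail=0;  out ∅∪∅=∅
  n2('ba'): parent n1 fail=0; on 'a' 0 → fail=0;  out ∅∪∅=∅
  n7('bc'): parent n1 fail=0; on 'c' 0 → fail=9;  out ∅∪∅=∅
  n10('cb'): parent n9 fail=0; on 'b' 0 → fail=1;  out {2}∪∅={2}
  n18('bb'): parent n1 fail=0; on 'b' 0 → fail=1;  out ∅∪∅=∅
  n3('baa'): parent n2 fail=0; on 'a' 0 → fail=0;  out ∅∪∅=∅
  n8('bca'): parent n7 fail=9; on 'a' 9→0 → fail=0;  out {1}∪∅={1}
  n11('cba'): parent n10 fail=1; on 'a' 1 → fail=2;  out ∅∪∅=∅
  n14('cbb'): parent n10 fail=1; on 'b' 1 → fail=18;  out ∅∪∅=∅
  n19('bbc'): parent n18 fail=1; on 'c' 1 → fail=7;  out ∅∪∅=∅
  n4('baab'): parent n3 fail=0; on 'b' 0 → fail=1;  out ∅∪∅=∅
  n12('cbaa'): parent n11 fail=2; on 'a' 2 → fail=3;  out ∅∪∅=∅
  n15('cbbc'): parent n14 fail=18; on 'c' 18 → fail=19;  out ∅∪∅=∅
  n20('bbca'): parent n19 fail=7; on 'a' 7 → fail=8;  out ∅∪{1}={1}
  n5('baaba'): parent n4 fail=1; on 'a' 1 → fail=2;  out ∅∪∅=∅
  n13('cbaac'): parent n12 fail=3; on 'c' 3→0 → fail=9;  out {3}∪∅={3}
  n16('cbbca'): parent n15 fail=19; on 'a' 19 → fail=20;  out ∅∪{1}={1}
  n21('bbcab'): parent n20 fail=8; on 'b' 8→0 → fail=1;  out {5}∪∅={5}
  n6('baabaa'): parent n5 fail=2; on 'a' 2 → fail=3;  out {0}∪∅={0}
  n17('cbbcab'): parent n16 fail=20; on 'b' 20 → fail=21;  out {4}∪{5}={4,5}

Run:
[0] read 'c'  n0⇒n9
[1] read 'c'  n9⇒n9 ·f
[2] read 'b'  n9⇒n10  → match P2@[1:2]
[3] read 'b'  n10⇒n14
[4] read 'c'  n14⇒n15
[5] read 'b'  n15⇒n10 ·f  → match P2@[4:5]
[6] read 'c'  n10⇒n7 ·f
[7] read 'b'  n7⇒n10 ·f  → match P2@[6:7]
[8] read 'b'  n10⇒n14
[9] read 'c'  n14⇒n15
[10] read 'a'  n15⇒n16  → match P1@[8:10]
[11] read 'b'  n16⇒n17  → match P4@[6:11],P5@[7:11]
[12] read 'b'  n17⇒n18 ·f
[13] read 'a'  n18⇒n2 ·f
[14] read 'a'  n2⇒n3
[15] read 'b'  n3⇒n4
[16] read 'a'  n4⇒n5
[17] read 'a'  n5⇒n6  → match P0@[12:17]
[18] read 'c'  n6⇒n9 ·f
[19] read 'c'  n9⇒n9 ·f
[20] read 'b'  n9⇒n10  → match P2@[19:20]
[21] read 'b'  n10⇒n14
[22] read 'c'  n14⇒n15
[23] read 'a'  n15⇒n16  → match P1@[21:23]
[24] read 'b'  n16⇒n17  → match P4@[19:24],P5@[20:24]
[25] read 'c'  n17⇒n7 ·f
[26] read 'b'  n7⇒n10 ·f  → match P2@[25:26]
[27] read 'b'  n10⇒n14
[28] read 'c'  n14⇒n15
[29] read 'a'  n15⇒n16  → match P1@[27:29]
[30] read 'b'  n16⇒n17  → match P4@[25:30],P5@[26:30]
[31] read 'a'  n17⇒n2 ·f
[32] read 'a'  n2⇒n3
[33] read 'b'  n3⇒n4
[34] read 'a'  n4⇒n5
[35] read 'a'  n5⇒n6  → match P0@[30:35]
[36] read 'b'  n6⇒n4 ·f
[37] read 'a'  n4⇒n5
[38] read 'a'  n5⇒n6  → match P0@[33:38]
[39] read 'a'  n6⇒n0 ·f
[40] read 'b'  n0⇒n1
[41] read 'c'  n1⇒n7
[42] read 'a'  n7⇒n8  → match P1@[40:42]
[43] read 'b'  n8⇒n1 ·f
[44] read 'a'  n1⇒n2
[45] read 'a'  n2⇒n3
[46] read 'b'  n3⇒n4
[47] read 'a'  n4⇒n5
[48] read 'a'  n5⇒n6  → match P0@[43:48]
[49] read 'b'  n6⇒n4 ·f
[50] read 'a'  n4⇒n5
[51] read 'c'  n5⇒n9 ·f
[52] read 'b'  n9⇒n10  → match P2@[51:52]
[53] read 'b'  n10⇒n14
[54] read 'a'  n14⇒n2 ·f
[55] read 'a'  n2⇒n3
[56] read 'b'  n3⇒n4
[57] read 'a'  n4⇒n5
[58] read 'a'  n5⇒n6  → match P0@[53:58]
[59] read 'b'  n6⇒n4 ·f
[60] read 'a'  n4⇒n5
[61] read 'a'  n5⇒n6  → match P0@[56:61]
[62] read 'b'  n6⇒n4 ·f
[63] read 'a'  n4⇒n5
[64] read 'a'  n5⇒n6  → match P0@[59:64]
[65] read 'a'  n6⇒n0 ·f
[66] read 'c'  n0⇒n9
[67] read 'b'  n9⇒n10  → match P2@[66:67]
[68] read 'b'  n10⇒n14
[69] read 'c'  n14⇒n15
[70] read 'a'  n15⇒n16  → match P1@[68:70]
[71] read 'b'  n16⇒n17  → match P4@[66:71],P5@[67:71]
[72] read 'a'  n17⇒n2 ·f
[73] read 'c'  n2⇒n9 ·f
[74] read 'c'  n9⇒n9 ·f
[75] read 'a'  n9⇒n0 ·f
[76] read 'c'  n0⇒n9
[77] read 'b'  n9⇒n10  → match P2@[76:77]

Result: [[2,2],[5,2],[7,2],[10,1],[11,4],[11,5],[17,0],[20,2],[23,1],[24,4],[24,5],[26,2],[29,1],[30,4],[30,5],[35,0],[38,0],[42,1],[48,0],[52,2],[58,0],[61,0],[64,0],[67,2],[70,1],[71,4],[71,5],[77,2]]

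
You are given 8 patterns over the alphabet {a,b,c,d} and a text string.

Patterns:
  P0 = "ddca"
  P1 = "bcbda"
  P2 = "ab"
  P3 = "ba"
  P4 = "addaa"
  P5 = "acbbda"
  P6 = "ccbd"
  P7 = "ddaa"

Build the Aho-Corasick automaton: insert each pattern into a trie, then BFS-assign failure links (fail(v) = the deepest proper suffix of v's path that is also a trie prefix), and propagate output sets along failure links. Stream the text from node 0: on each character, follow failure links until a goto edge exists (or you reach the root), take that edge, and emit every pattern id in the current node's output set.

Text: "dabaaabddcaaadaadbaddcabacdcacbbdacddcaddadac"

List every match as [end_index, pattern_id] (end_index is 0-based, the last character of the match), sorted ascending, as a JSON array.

Build:
Trie nodes:
  n0 'ε': a→10 b→5 c→22 d→1
  n1 'd': d→2
  n2 'dd': a→26 c→3
  n3 'ddc': a→4
  n4 'ddca': ·  ←P0
  n5 'b': a→12 c→6
  n6 'bc': b→7
  n7 'bcb': d→8
  n8 'bcbd': a→9
  n9 'bcbda': ·  ←P1
  n10 'a': b→11 c→17 d→13
  n11 'ab': ·  ←P2
  n12 'ba': ·  ←P3
  n13 'ad': d→14
  n14 'add': a→15
  n15 'adda': a→16
  n16 'addaa': ·  ←P4
  n17 'ac': b→18
  n18 'acb': b→19
  n19 'acbb': d→20
  n20 'acbbd': a→21
  n21 'acbbda': ·  ←P5
  n22 'c': c→23
  n23 'cc': b→24
  n24 'ccb': d→25
  n25 'ccbd': ·  ←P6
  n26 'dda': a→27
  n27 'ddaa': ·  ←P7

Failure links (BFS by depth):
  fail(1) 'd': from fail(0)=0 chase 'd': 0 ⇒ 0;  out=∅∪out(0)=∅
  fail(5) 'b': from fail(0)=0 chase 'b': 0 ⇒ 0;  out=∅∪out(0)=∅
  fail(10) 'a': from fail(0)=0 chase 'a': 0 ⇒ 0;  out=∅∪out(0)=∅
  fail(22) 'c': from fail(0)=0 chase 'c': 0 ⇒ 0;  out=∅∪out(0)=∅
  fail(2) 'dd': from fail(1)=0 chase 'd': 0 ⇒ 1;  out=∅∪out(1)=∅
  fail(6) 'bc': from fail(5)=0 chase 'c': 0 ⇒ 22;  out=∅∪out(22)=∅
  fail(11) 'ab': from fail(10)=0 chase 'b': 0 ⇒ 5;  out={2}∪out(5)={2}
  fail(12) 'ba': from fail(5)=0 chase 'a': 0 ⇒ 10;  out={3}∪out(10)={3}
  fail(13) 'ad': from fail(10)=0 chase 'd': 0 ⇒ 1;  out=∅∪out(1)=∅
  fail(17) 'ac': from fail(10)=0 chase 'c': 0 ⇒ 22;  out=∅∪out(22)=∅
  fail(23) 'cc': from fail(22)=0 chase 'c': 0 ⇒ 22;  out=∅∪out(22)=∅
  fail(3) 'ddc': from fail(2)=1 chase 'c': 1→0 ⇒ 22;  out=∅∪out(22)=∅
  fail(7) 'bcb': from fail(6)=22 chase 'b': 22→0 ⇒ 5;  out=∅∪out(5)=∅
  fail(14) 'add': from fail(13)=1 chase 'd': 1 ⇒ 2;  out=∅∪out(2)=∅
  fail(18) 'acb': from fail(17)=22 chase 'b': 22→0 ⇒ 5;  out=∅∪out(5)=∅
  fail(24) 'ccb': from fail(23)=22 chase 'b': 22→0 ⇒ 5;  out=∅∪out(5)=∅
  fail(26) 'dda': from fail(2)=1 chase 'a': 1→0 ⇒ 10;  out=∅∪out(10)=∅
  fail(4) 'ddca': from fail(3)=22 chase 'a': 22→0 ⇒ 10;  out={0}∪out(10)={0}
  fail(8) 'bcbd': from fail(7)=5 chase 'd': 5→0 ⇒ 1;  out=∅∪out(1)=∅
  fail(15) 'adda': from fail(14)=2 chase 'a': 2 ⇒ 26;  out=∅∪out(26)=∅
  fail(19) 'acbb': from fail(18)=5 chase 'b': 5→0 ⇒ 5;  out=∅∪out(5)=∅
  fail(25) 'ccbd': from fail(24)=5 chase 'd': 5→0 ⇒ 1;  out={6}∪out(1)={6}
  fail(27) 'ddaa': from fail(26)=10 chase 'a': 10→0 ⇒ 10;  out={7}∪out(10)={7}
  fail(9) 'bcbda': from fail(8)=1 chase 'a': 1→0 ⇒ 10;  out={1}∪out(10)={1}
  fail(16) 'addaa': from fail(15)=26 chase 'a': 26 ⇒ 27;  out={4}∪out(27)={4,7}
  fail(20) 'acbbd': from fail(19)=5 chase 'd': 5→0 ⇒ 1;  out=∅∪out(1)=∅
  fail(21) 'acbbda': from fail(20)=1 chase 'a': 1→0 ⇒ 10;  out={5}∪out(10)={5}

Text stream:
pos 0 'd': at 1
pos 1 'a': at 10 (fail-walked)
pos 2 'b': at 11  emit P2@[1:2]
pos 3 'a': at 12 (fail-walked)  emit P3@[2:3]
pos 4 'a': at 10 (fail-walked)
pos 5 'a': at 10 (fail-walked)
pos 6 'b': at 11  emit P2@[5:6]
pos 7 'd': at 1 (fail-walked)
pos 8 'd': at 2
pos 9 'c': at 3
pos 10 'a': at 4  emit P0@[7:10]
pos 11 'a': at 10 (fail-walked)
pos 12 'a': at 10 (fail-walked)
pos 13 'd': at 13
pos 14 'a': at 10 (fail-walked)
pos 15 'a': at 10 (fail-walked)
pos 16 'd': at 13
pos 17 'b': at 5 (fail-walked)
pos 18 'a': at 12  emit P3@[17:18]
pos 19 'd': at 13 (fail-walked)
pos 20 'd': at 14
pos 21 'c': at 3 (fail-walked)
pos 22 'a': at 4  emit P0@[19:22]
pos 23 'b': at 11 (fail-walked)  emit P2@[22:23]
pos 24 'a': at 12 (fail-walked)  emit P3@[23:24]
pos 25 'c': at 17 (fail-walked)
pos 26 'd': at 1 (fail-walked)
pos 27 'c': at 22 (fail-walked)
pos 28 'a': at 10 (fail-walked)
pos 29 'c': at 17
pos 30 'b': at 18
pos 31 'b': at 19
pos 32 'd': at 20
pos 33 'a': at 21  emit P5@[28:33]
pos 34 'c': at 17 (fail-walked)
pos 35 'd': at 1 (fail-walked)
pos 36 'd': at 2
pos 37 'c': at 3
pos 38 'a': at 4  emit P0@[35:38]
pos 39 'd': at 13 (fail-walked)
pos 40 'd': at 14
pos 41 'a': at 15
pos 42 'd': at 13 (fail-walked)
pos 43 'a': at 10 (fail-walked)
pos 44 'c': at 17

Matches: [[2,2],[3,3],[6,2],[10,0],[18,3],[22,0],[23,2],[24,3],[33,5],[38,0]]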